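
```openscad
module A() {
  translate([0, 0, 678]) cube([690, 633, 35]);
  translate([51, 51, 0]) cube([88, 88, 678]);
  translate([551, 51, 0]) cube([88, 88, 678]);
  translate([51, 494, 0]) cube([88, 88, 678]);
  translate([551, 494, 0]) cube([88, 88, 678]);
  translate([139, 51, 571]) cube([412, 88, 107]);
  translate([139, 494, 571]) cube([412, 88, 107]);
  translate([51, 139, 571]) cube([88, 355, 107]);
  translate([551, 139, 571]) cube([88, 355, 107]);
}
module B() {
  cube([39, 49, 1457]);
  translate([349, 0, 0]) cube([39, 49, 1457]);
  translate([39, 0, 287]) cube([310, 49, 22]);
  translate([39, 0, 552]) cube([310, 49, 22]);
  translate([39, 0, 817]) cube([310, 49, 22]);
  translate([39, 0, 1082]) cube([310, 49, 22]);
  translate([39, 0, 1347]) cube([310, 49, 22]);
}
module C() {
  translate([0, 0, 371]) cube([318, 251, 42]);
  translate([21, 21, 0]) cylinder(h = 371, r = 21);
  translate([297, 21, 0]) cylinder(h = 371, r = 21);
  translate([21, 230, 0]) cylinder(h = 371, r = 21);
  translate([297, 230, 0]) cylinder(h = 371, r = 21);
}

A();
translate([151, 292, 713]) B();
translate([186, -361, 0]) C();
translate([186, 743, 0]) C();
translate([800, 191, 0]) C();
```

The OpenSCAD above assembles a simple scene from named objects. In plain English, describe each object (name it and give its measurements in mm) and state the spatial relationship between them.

A is a table with a 690×633 mm rectangular top, 35 mm thick, top surface at z = 713 mm, supported by four 88×88 mm square legs, each inset 51 mm from the nearest pair of top edges, running from the floor. Four apron rails, 88 mm thick and 107 mm tall, run between adjacent legs with their top edges flush with the underside of the top and their outer faces flush with the legs' outer faces.

B is a straight ladder. Two 39×49 mm vertical rails, 1457 mm tall, stand 388 mm apart (outside-to-outside) with their front faces coplanar on the −y side. 5 rungs, each 49 mm deep and 22 mm tall, span between the inner faces of the rails, front faces flush with the rails. The lowest rung's underside is at z = 287 mm and rungs are spaced 265 mm apart (underside to underside).

C is a simple wooden stool: a rectangular seat 318 mm (x) by 251 mm (y), 42 mm thick, top face at z = 413 mm, on four round legs, each 42 mm in diameter. The legs rest on z = 0, each leg's axis is inset half a diameter from the nearest pair of seat edges (so the leg's bounding box is flush with the corner).

The ladder is on top of the table, centred. Three stools sit around the table at the −y, +y, +x sides.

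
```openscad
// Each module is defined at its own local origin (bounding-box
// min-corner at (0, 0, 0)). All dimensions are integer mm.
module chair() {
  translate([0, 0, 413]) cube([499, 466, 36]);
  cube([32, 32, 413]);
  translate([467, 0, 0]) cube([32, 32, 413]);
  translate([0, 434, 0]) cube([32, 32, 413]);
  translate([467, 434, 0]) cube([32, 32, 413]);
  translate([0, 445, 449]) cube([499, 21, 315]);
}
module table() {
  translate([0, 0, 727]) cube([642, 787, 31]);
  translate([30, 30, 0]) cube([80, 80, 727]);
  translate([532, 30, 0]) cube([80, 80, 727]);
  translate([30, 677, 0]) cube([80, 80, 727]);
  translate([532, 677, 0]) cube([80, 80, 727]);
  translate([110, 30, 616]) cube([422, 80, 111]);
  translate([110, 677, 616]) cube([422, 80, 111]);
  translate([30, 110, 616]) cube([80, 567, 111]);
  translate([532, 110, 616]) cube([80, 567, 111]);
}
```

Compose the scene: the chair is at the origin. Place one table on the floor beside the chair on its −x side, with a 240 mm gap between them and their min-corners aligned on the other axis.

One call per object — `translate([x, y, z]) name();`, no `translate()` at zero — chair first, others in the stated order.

chair();
translate([-882, 0, 0]) table();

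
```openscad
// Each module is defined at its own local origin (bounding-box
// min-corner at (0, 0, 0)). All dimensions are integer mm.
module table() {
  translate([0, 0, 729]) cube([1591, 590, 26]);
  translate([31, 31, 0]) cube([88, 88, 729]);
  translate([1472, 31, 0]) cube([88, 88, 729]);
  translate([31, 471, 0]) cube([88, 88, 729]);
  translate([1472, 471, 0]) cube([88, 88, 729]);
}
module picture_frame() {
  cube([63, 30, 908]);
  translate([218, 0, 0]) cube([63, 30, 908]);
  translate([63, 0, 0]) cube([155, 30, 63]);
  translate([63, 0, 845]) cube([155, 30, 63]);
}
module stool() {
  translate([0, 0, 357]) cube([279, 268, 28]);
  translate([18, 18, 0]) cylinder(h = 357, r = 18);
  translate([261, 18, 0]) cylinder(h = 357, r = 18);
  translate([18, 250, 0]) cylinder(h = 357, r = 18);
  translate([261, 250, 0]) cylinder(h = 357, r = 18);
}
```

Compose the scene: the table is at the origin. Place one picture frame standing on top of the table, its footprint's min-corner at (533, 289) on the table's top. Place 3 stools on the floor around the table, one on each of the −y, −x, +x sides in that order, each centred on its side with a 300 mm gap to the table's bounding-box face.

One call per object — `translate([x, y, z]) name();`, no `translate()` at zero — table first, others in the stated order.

table();
translate([533, 289, 755]) picture_frame();
translate([656, -568, 0]) stool();
translate([-579, 161, 0]) stool();
translate([1891, 161, 0]) stool();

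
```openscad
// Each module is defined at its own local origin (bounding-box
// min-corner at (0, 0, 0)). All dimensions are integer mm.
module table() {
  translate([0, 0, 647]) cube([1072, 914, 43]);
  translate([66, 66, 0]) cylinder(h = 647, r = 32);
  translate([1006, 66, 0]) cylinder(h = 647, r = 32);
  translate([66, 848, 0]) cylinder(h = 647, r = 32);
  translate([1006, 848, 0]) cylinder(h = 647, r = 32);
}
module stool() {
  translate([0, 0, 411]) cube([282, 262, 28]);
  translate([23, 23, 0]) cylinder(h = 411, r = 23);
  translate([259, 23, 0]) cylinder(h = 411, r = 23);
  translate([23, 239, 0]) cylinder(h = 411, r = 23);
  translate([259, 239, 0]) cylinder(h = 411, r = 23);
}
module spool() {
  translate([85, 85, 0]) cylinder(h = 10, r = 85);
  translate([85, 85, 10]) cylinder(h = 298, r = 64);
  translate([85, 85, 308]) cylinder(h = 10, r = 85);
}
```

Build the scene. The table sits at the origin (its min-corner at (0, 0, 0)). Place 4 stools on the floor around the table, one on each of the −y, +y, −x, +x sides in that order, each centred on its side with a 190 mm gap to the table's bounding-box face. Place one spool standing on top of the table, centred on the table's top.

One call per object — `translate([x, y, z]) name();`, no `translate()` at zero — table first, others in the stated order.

table();
translate([395, -452, 0]) stool();
translate([395, 1104, 0]) stool();
translate([-472, 326, 0]) stool();
translate([1262, 326, 0]) stool();
translate([451, 372, 690]) spool();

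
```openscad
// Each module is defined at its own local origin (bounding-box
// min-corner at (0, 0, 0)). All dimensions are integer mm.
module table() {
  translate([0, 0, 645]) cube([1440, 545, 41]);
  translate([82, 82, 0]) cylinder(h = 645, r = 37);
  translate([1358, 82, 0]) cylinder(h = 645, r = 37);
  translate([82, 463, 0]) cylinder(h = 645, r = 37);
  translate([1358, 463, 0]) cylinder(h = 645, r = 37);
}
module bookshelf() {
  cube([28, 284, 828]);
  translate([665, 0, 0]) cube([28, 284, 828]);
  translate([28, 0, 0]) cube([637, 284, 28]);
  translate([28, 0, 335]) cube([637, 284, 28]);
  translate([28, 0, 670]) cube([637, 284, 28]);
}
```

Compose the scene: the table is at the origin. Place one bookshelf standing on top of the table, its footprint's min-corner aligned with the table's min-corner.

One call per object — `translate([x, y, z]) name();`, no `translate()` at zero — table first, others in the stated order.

table();
translate([0, 0, 686]) bookshelf();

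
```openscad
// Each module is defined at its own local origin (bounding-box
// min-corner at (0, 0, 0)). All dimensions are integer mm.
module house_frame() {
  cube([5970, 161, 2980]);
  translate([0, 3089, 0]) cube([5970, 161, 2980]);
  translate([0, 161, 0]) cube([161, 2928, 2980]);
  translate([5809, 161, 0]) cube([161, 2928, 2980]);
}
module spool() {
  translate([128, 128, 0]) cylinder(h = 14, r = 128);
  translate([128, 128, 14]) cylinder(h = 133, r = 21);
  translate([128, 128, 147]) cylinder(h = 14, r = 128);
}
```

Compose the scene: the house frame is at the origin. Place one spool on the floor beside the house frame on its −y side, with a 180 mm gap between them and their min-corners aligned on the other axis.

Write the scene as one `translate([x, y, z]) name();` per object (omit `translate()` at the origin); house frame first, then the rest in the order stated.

house_frame();
translate([0, -436, 0]) spool();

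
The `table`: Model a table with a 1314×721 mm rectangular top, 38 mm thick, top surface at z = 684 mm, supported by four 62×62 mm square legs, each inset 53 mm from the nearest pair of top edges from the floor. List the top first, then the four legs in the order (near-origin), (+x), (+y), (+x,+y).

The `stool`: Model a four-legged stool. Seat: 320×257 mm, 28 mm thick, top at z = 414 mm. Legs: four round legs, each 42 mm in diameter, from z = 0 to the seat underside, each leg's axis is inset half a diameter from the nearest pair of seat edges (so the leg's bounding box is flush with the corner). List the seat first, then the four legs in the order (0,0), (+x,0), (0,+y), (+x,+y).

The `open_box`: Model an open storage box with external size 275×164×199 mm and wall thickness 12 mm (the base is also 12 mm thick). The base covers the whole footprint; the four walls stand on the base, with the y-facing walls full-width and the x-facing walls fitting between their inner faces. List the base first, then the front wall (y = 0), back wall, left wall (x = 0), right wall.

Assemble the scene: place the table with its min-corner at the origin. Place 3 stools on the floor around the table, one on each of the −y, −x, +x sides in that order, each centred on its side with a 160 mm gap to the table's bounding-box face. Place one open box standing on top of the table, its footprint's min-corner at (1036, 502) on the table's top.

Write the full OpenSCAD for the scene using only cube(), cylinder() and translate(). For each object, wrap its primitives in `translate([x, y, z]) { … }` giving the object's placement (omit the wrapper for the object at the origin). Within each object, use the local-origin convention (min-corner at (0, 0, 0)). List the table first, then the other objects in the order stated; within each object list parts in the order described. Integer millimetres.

translate([0, 0, 646]) cube([1314, 721, 38]);
translate([53, 53, 0]) cube([62, 62, 646]);
translate([1199, 53, 0]) cube([62, 62, 646]);
translate([53, 606, 0]) cube([62, 62, 646]);
translate([1199, 606, 0]) cube([62, 62, 646]);
translate([497, -417, 0]) {
  translate([0, 0, 386]) cube([320, 257, 28]);
  translate([21, 21, 0]) cylinder(h = 386, r = 21);
  translate([299, 21, 0]) cylinder(h = 386, r = 21);
  translate([21, 236, 0]) cylinder(h = 386, r = 21);
  translate([299, 236, 0]) cylinder(h = 386, r = 21);
}
translate([-480, 232, 0]) {
  translate([0, 0, 386]) cube([320, 257, 28]);
  translate([21, 21, 0]) cylinder(h = 386, r = 21);
  translate([299, 21, 0]) cylinder(h = 386, r = 21);
  translate([21, 236, 0]) cylinder(h = 386, r = 21);
  translate([299, 236, 0]) cylinder(h = 386, r = 21);
}
translate([1474, 232, 0]) {
  translate([0, 0, 386]) cube([320, 257, 28]);
  translate([21, 21, 0]) cylinder(h = 386, r = 21);
  translate([299, 21, 0]) cylinder(h = 386, r = 21);
  translate([21, 236, 0]) cylinder(h = 386, r = 21);
  translate([299, 236, 0]) cylinder(h = 386, r = 21);
}
translate([1036, 502, 684]) {
  cube([275, 164, 12]);
  translate([0, 0, 12]) cube([275, 12, 187]);
  translate([0, 152, 12]) cube([275, 12, 187]);
  translate([0, 12, 12]) cube([12, 140, 187]);
  translate([263, 12, 12]) cube([12, 140, 187]);
}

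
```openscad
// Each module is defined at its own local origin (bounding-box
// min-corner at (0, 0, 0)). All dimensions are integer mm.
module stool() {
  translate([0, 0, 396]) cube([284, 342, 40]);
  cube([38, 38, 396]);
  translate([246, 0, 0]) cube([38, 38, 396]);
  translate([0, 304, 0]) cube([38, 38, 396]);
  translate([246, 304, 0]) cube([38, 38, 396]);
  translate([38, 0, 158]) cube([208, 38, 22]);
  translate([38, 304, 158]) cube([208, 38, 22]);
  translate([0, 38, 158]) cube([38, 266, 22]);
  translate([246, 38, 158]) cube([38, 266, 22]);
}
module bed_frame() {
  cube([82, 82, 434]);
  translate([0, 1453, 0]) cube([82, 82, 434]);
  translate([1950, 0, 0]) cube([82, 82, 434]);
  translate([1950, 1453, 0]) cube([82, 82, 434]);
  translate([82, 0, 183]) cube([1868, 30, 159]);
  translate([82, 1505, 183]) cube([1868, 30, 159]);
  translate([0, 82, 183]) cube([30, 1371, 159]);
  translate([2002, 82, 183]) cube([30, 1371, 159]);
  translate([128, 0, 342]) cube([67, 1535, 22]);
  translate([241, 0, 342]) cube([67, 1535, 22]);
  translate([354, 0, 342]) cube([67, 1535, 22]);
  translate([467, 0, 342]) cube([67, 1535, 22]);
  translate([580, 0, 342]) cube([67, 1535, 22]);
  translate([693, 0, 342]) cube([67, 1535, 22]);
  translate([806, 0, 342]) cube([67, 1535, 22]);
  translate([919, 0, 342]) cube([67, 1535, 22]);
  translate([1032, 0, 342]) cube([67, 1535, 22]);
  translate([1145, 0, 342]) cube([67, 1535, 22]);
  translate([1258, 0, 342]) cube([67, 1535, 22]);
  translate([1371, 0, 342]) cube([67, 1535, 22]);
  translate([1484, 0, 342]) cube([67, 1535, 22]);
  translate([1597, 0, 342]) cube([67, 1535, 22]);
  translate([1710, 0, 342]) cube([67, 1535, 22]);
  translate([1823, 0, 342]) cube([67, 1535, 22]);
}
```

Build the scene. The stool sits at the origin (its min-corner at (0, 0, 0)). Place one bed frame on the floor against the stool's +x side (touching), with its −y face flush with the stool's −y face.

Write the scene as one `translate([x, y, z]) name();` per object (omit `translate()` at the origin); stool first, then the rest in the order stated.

stool();
translate([284, 0, 0]) bed_frame();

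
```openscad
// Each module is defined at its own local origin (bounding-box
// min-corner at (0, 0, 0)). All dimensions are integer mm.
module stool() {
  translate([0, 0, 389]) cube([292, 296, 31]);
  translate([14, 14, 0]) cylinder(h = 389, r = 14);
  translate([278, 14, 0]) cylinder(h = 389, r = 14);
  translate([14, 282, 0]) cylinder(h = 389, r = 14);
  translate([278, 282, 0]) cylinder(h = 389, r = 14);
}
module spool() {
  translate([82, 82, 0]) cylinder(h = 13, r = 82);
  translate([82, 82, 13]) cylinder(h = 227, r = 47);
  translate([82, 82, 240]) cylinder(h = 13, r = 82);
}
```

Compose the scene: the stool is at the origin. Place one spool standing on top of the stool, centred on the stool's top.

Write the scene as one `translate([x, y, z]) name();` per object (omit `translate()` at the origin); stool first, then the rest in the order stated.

stool();
translate([64, 66, 420]) spool();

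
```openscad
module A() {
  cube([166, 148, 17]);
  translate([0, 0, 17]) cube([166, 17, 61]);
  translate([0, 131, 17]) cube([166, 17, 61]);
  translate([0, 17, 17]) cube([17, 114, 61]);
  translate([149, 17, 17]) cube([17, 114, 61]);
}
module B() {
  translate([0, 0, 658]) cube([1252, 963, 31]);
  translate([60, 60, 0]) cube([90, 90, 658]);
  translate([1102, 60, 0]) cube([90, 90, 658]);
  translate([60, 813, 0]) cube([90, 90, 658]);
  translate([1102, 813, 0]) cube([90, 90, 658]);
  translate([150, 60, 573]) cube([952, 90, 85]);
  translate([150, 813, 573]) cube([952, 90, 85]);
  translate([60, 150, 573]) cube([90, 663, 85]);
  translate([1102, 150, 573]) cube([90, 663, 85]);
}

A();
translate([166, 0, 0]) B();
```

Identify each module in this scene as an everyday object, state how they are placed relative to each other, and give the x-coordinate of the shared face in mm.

A is an open box. B is a table. The table is against the open box's +x side, with their −y faces flush. The x-coordinate of the shared face is 166 mm.

The open box's +x face and the table's −x face are both at x = 166 mm.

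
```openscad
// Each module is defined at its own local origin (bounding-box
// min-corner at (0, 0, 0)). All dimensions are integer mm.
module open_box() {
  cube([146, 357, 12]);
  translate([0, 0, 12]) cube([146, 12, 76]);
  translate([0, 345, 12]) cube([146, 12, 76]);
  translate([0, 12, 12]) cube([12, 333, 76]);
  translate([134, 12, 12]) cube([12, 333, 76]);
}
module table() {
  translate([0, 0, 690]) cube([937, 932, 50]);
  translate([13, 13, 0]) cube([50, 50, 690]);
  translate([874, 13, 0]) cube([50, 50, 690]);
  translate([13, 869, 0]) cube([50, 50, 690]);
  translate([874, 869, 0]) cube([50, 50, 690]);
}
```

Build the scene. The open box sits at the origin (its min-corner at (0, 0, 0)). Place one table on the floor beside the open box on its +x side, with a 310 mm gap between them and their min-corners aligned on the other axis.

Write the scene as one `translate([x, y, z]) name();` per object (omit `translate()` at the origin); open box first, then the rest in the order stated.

open_box();
translate([456, 0, 0]) table();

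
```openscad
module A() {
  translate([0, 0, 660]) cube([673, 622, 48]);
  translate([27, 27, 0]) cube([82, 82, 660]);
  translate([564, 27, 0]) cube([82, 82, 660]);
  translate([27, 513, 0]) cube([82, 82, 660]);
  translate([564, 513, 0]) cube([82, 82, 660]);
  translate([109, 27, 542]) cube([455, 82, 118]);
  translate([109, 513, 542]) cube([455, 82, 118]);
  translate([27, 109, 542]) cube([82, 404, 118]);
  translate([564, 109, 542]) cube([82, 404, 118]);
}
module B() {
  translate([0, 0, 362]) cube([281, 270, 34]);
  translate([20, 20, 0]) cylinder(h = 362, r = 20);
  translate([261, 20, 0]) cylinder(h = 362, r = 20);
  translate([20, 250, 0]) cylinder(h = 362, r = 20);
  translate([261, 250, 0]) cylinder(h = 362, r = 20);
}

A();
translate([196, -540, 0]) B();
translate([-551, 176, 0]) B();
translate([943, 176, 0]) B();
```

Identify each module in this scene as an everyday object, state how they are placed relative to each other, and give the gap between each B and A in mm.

Each stool's nearest face is 270 mm from the table's bounding box.

A is a table. B is a stool. Three stools sit around the table at the −y, −x, +x sides. The gap between each stool and the table is 270 mm.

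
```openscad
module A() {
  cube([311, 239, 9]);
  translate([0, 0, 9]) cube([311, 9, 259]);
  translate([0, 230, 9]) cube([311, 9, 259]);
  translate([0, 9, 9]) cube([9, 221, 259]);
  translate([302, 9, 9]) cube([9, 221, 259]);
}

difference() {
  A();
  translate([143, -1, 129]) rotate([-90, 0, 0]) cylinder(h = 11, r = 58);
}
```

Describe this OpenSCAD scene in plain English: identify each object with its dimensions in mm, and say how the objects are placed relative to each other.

A is an open storage box with external size 311×239×268 mm and wall thickness 9 mm (the base is also 9 mm thick). The base covers the whole footprint; the four walls stand on the base, with the y-facing walls full-width and the x-facing walls fitting between their inner faces.

The open box has a circular hole of radius 58 mm through its front wall, centred at (x = 143, z = 129).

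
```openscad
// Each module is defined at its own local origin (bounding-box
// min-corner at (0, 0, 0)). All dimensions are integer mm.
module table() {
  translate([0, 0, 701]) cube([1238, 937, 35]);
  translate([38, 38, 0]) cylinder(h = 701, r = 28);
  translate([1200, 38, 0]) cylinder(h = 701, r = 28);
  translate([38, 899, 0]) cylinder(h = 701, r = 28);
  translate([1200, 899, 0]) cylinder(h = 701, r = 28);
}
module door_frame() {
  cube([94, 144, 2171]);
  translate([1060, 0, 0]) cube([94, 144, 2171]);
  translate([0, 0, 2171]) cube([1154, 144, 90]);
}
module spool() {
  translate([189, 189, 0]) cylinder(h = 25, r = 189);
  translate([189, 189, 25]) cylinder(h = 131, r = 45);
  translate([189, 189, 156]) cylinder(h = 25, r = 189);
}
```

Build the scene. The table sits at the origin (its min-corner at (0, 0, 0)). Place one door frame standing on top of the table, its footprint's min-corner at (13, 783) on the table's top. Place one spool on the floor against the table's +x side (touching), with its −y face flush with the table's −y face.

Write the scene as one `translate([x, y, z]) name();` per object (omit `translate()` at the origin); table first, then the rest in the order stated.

table();
translate([13, 783, 736]) door_frame();
translate([1238, 0, 0]) spool();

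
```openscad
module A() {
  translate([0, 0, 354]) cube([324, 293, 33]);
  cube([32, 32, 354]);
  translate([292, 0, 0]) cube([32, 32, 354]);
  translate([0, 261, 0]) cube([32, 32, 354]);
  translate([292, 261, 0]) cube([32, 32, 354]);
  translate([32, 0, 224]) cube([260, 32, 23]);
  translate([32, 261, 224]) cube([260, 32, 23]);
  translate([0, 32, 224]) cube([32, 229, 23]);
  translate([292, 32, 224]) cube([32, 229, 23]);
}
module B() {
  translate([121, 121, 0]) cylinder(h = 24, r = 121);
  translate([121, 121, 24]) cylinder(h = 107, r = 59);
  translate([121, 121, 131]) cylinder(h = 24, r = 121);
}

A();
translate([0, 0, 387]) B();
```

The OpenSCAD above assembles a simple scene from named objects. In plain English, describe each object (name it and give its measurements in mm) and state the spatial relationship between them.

A is a four-legged stool. The seat is 324×293 mm, 33 mm thick, top at z = 387 mm. It stands on four square legs, each 32×32 mm in cross-section, from z = 0 to the seat underside, each flush with a corner of the seat. Four stretchers, 32 mm wide and 23 mm tall, connect adjacent legs with their undersides at z = 224 mm, each running between the inner faces of the legs it joins and aligned with the legs' outer faces on the other axis.

B is a spool: two coaxial disc flanges of radius 121 mm and thickness 24 mm, joined by a core cylinder of radius 59 mm and height 107 mm. The lower flange rests on z = 0 and the three cylinders share a vertical axis.

The spool is on top of the stool.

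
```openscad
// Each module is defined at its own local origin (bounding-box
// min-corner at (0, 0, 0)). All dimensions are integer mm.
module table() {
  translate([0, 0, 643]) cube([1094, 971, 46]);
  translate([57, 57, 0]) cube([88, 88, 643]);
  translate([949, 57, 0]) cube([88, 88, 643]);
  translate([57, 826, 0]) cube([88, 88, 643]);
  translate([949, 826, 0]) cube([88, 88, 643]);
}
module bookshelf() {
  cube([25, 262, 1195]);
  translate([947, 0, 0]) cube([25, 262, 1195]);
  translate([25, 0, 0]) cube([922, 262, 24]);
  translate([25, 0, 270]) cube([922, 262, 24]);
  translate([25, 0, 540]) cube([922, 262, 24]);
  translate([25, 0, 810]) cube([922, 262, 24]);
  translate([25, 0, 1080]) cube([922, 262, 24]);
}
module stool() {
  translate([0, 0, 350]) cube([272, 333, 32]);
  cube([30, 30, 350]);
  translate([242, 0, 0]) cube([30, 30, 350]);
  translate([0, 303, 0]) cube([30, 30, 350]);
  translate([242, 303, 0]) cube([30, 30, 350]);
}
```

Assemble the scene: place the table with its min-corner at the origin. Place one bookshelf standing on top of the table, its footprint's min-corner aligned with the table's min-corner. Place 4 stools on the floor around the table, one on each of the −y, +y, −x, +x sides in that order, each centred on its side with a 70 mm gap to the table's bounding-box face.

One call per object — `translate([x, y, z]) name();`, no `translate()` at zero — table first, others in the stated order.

table();
translate([0, 0, 689]) bookshelf();
translate([411, -403, 0]) stool();
translate([411, 1041, 0]) stool();
translate([-342, 319, 0]) stool();
translate([1164, 319, 0]) stool();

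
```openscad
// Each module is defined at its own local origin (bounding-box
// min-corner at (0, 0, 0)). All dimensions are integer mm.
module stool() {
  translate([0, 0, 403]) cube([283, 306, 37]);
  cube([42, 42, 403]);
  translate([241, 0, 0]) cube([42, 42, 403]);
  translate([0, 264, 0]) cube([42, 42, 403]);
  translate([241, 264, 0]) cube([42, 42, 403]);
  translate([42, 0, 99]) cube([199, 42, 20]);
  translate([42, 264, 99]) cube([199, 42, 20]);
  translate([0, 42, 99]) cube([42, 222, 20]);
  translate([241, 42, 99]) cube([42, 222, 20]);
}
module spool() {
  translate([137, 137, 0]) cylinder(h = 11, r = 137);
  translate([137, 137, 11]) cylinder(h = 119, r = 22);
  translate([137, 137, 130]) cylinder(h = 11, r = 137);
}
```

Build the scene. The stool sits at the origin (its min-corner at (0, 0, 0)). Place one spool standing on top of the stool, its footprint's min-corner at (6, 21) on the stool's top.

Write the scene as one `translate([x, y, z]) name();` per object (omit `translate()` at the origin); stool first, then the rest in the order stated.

stool();
translate([6, 21, 440]) spool();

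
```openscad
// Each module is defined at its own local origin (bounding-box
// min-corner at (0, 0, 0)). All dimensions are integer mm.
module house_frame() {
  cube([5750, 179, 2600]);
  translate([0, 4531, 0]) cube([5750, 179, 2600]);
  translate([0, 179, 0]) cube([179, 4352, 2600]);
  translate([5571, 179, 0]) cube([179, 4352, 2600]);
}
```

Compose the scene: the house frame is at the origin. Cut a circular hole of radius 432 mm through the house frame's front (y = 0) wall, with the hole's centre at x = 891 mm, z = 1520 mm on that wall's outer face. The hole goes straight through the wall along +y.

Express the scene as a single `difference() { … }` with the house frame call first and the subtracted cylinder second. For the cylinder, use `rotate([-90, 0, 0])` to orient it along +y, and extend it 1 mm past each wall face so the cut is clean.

difference() {
  house_frame();
  translate([891, -1, 1520]) rotate([-90, 0, 0]) cylinder(h = 181, r = 432);
}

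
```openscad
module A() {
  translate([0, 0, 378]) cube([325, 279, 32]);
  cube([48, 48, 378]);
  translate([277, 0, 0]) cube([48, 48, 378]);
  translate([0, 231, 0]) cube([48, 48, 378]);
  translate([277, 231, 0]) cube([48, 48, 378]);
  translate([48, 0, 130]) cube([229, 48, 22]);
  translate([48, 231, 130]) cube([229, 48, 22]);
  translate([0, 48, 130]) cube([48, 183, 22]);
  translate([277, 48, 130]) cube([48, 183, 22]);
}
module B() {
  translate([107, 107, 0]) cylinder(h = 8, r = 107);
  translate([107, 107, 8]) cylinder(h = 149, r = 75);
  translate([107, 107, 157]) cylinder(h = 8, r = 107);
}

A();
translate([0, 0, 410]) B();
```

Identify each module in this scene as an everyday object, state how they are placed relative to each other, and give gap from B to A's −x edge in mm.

The spool's min-x is at 0; the stool's min-x is 0; gap = 0 mm.

A is a stool. B is a spool. The spool is on top of the stool. The gap from the spool to the stool's −x edge is 0 mm.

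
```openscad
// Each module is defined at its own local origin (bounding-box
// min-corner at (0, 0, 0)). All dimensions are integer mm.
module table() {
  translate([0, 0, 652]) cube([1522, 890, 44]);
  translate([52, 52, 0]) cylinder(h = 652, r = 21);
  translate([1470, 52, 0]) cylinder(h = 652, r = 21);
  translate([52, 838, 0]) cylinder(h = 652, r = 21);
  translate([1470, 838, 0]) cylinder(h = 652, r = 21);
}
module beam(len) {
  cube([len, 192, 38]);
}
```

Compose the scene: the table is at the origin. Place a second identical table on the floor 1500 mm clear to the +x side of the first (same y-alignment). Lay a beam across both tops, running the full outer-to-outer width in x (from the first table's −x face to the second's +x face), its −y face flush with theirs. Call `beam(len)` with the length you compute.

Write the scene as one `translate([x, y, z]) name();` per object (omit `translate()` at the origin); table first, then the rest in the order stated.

table();
translate([3022, 0, 0]) table();
translate([0, 0, 696]) beam(4544);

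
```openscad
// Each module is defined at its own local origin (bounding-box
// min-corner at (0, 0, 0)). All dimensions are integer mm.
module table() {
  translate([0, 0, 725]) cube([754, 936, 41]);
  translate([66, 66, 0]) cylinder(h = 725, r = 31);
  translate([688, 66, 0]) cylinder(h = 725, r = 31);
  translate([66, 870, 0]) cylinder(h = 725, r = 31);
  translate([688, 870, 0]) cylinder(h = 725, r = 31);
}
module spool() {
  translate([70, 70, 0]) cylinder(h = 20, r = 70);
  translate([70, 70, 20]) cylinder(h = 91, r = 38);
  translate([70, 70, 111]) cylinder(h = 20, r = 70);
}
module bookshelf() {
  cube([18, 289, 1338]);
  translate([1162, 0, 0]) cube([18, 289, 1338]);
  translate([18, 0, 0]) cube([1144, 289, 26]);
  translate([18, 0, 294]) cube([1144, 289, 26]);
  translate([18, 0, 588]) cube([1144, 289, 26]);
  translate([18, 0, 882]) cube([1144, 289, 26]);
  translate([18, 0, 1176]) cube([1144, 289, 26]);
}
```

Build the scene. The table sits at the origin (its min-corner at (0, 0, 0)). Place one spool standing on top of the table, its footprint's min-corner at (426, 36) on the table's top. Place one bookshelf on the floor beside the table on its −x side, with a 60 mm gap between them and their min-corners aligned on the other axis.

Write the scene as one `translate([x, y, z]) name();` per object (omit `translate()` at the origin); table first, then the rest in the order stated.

table();
translate([426, 36, 766]) spool();
translate([-1240, 0, 0]) bookshelf();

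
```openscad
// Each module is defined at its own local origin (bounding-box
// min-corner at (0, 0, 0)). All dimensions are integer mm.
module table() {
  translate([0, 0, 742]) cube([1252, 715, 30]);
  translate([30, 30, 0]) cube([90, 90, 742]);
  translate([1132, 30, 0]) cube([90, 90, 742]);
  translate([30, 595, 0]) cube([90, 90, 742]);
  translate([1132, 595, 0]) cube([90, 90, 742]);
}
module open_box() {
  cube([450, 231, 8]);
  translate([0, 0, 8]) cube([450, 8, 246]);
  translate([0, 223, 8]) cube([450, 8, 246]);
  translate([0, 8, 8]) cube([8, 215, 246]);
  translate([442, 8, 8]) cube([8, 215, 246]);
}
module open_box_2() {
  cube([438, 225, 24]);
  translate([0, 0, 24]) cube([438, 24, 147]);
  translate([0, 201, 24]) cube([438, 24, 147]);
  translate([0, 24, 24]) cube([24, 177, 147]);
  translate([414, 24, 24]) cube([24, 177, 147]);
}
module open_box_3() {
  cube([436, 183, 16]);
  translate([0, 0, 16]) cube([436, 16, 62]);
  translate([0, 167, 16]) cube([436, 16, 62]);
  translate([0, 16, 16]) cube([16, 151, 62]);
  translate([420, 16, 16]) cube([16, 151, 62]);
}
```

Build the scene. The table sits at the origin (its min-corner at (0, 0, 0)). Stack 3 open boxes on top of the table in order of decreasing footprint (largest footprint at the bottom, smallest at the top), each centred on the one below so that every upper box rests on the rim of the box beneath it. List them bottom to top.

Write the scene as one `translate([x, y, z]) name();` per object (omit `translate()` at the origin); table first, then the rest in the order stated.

table();
translate([401, 242, 772]) open_box();
translate([407, 245, 1026]) open_box_2();
translate([408, 266, 1197]) open_box_3();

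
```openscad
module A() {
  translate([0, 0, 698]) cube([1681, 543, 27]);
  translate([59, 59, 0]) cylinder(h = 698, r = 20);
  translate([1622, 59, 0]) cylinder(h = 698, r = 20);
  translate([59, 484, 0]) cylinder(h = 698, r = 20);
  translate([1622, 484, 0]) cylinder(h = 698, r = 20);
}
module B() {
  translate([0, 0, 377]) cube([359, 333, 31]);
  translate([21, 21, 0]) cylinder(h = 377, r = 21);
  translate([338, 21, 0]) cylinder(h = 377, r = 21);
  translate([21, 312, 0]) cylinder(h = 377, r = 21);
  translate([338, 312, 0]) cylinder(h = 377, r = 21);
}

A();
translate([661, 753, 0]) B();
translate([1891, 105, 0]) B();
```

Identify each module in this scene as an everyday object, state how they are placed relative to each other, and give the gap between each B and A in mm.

A is a table. B is a stool. Two stools sit around the table at the +y, +x sides. The gap between each stool and the table is 210 mm.

Each stool's nearest face is 210 mm from the table's bounding box.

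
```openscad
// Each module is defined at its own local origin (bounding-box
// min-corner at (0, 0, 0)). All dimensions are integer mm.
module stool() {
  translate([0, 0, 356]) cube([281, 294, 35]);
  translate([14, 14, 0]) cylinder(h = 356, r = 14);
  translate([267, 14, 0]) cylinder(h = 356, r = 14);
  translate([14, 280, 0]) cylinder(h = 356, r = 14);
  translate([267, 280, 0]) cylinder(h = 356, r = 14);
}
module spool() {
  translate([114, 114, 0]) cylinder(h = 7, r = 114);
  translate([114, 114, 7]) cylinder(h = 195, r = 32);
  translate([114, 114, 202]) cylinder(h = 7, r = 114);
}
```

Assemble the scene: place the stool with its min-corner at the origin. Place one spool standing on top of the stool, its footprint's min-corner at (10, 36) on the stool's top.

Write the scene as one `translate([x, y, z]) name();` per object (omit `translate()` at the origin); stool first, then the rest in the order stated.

stool();
translate([10, 36, 391]) spool();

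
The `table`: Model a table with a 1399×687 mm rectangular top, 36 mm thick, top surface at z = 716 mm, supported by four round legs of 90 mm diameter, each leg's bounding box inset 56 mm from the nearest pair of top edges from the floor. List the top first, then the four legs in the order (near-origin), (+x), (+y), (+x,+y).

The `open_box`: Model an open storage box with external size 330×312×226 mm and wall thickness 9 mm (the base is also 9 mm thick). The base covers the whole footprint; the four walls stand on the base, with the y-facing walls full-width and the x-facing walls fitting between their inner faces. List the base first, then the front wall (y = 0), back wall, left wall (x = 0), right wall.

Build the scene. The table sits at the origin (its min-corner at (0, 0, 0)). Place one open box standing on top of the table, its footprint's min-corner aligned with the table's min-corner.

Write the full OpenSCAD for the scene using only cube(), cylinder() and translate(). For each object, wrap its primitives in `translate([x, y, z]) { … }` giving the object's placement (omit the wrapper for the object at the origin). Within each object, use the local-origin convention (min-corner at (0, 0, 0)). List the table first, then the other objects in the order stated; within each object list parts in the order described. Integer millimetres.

translate([0, 0, 680]) cube([1399, 687, 36]);
translate([101, 101, 0]) cylinder(h = 680, r = 45);
translate([1298, 101, 0]) cylinder(h = 680, r = 45);
translate([101, 586, 0]) cylinder(h = 680, r = 45);
translate([1298, 586, 0]) cylinder(h = 680, r = 45);
translate([0, 0, 716]) {
  cube([330, 312, 9]);
  translate([0, 0, 9]) cube([330, 9, 217]);
  translate([0, 303, 9]) cube([330, 9, 217]);
  translate([0, 9, 9]) cube([9, 294, 217]);
  translate([321, 9, 9]) cube([9, 294, 217]);
}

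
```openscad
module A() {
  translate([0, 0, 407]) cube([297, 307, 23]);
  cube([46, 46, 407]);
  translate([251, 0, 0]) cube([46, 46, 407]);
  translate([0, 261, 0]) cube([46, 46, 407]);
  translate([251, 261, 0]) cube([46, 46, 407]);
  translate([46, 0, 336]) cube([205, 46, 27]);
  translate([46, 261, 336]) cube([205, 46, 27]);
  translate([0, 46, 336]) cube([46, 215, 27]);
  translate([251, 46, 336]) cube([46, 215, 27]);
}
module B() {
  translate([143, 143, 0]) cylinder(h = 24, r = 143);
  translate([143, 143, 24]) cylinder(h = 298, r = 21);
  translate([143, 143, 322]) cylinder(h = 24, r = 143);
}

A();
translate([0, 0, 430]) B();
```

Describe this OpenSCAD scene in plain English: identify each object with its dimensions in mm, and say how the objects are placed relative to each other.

A is a four-legged stool. The seat is 297×307 mm, 23 mm thick, top at z = 430 mm. It stands on four square legs, each 46×46 mm in cross-section, from z = 0 to the seat underside, each flush with a corner of the seat. Four stretchers, 46 mm wide and 27 mm tall, connect adjacent legs with their undersides at z = 336 mm, each running between the inner faces of the legs it joins and aligned with the legs' outer faces on the other axis.

B is a spool: two coaxial disc flanges of radius 143 mm and thickness 24 mm, joined by a core cylinder of radius 21 mm and height 298 mm. The lower flange rests on z = 0 and the three cylinders share a vertical axis.

The spool is on top of the stool.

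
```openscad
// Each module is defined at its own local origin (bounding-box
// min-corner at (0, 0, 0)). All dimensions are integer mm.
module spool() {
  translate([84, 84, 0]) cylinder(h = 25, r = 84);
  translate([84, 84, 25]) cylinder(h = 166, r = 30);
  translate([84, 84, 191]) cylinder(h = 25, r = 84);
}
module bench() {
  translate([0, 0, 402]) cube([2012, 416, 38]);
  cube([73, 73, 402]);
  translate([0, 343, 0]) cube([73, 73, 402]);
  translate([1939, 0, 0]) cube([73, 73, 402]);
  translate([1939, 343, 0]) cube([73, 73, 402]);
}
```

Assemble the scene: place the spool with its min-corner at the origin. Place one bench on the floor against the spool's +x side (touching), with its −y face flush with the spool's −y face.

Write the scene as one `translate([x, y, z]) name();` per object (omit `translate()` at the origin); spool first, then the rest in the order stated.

spool();
translate([168, 0, 0]) bench();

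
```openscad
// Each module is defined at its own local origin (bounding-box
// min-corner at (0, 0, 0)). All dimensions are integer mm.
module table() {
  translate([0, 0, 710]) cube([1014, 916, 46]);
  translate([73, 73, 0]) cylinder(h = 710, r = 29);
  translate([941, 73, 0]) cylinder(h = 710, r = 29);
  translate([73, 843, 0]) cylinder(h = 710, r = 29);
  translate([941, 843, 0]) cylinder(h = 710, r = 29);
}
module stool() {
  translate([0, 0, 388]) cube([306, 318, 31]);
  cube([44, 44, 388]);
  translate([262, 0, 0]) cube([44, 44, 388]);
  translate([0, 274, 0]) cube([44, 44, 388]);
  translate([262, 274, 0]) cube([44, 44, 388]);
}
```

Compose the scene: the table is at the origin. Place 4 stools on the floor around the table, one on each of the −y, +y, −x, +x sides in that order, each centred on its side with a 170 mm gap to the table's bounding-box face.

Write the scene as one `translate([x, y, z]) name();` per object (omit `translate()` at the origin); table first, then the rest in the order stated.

table();
translate([354, -488, 0]) stool();
translate([354, 1086, 0]) stool();
translate([-476, 299, 0]) stool();
translate([1184, 299, 0]) stool();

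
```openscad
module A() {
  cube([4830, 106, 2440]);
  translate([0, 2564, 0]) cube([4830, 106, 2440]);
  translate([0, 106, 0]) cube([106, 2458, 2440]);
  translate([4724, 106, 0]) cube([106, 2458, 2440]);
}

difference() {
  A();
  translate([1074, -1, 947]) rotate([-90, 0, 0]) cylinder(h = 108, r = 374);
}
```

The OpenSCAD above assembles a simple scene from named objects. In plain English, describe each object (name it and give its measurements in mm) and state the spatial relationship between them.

A is the wall frame of a small rectangular building: four walls, each 2440 mm tall and 106 mm thick, enclosing a footprint 4830 mm (x) by 2670 mm (y) outside-to-outside, with no floor or roof. The front and back walls (the −y and +y sides) span the full width; the two side walls fit between them.

The house frame has a circular hole of radius 374 mm through its front wall, centred at (x = 1074, z = 947).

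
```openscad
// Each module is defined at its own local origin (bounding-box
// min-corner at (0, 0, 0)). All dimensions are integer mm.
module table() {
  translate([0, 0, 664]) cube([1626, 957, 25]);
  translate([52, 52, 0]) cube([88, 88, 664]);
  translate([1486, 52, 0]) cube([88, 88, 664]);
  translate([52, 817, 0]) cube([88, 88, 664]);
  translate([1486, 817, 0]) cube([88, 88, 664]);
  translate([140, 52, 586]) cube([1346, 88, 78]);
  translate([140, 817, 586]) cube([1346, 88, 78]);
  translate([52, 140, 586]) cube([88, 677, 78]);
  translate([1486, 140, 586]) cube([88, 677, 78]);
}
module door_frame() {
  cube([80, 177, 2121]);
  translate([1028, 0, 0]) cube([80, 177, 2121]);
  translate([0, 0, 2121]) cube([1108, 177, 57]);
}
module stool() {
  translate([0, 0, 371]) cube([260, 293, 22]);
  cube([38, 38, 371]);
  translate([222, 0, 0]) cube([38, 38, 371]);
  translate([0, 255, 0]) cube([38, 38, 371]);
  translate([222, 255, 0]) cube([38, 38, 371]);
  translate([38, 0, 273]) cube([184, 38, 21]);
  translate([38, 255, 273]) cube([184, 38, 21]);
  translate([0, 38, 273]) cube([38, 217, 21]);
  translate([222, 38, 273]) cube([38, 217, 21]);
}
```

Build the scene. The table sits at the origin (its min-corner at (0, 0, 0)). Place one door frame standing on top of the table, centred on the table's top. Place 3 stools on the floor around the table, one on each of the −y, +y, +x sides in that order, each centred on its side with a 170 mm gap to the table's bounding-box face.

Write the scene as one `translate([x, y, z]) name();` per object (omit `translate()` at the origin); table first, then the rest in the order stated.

table();
translate([259, 390, 689]) door_frame();
translate([683, -463, 0]) stool();
translate([683, 1127, 0]) stool();
translate([1796, 332, 0]) stool();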